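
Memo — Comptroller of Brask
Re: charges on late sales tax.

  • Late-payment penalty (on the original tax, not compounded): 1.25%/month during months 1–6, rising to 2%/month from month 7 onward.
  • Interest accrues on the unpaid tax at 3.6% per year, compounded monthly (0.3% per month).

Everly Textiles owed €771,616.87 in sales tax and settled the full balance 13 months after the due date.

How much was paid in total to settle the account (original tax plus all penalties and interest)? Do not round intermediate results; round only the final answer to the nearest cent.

Penalty, months 1–6: 6 × 1.25% × €771,616.87 = €57,871.27…
Penalty, months 7–13: 7 × 2% × €771,616.87 = €108,026.36…
Interest: €771,616.87 × ((1 + 0.003)^13 − 1) = €771,616.87 × 0.0397098… = €30,640.7363…
Total = €771,616.87 + €165,897.6271… + €30,640.7363… = €968,155.23

€968,155.23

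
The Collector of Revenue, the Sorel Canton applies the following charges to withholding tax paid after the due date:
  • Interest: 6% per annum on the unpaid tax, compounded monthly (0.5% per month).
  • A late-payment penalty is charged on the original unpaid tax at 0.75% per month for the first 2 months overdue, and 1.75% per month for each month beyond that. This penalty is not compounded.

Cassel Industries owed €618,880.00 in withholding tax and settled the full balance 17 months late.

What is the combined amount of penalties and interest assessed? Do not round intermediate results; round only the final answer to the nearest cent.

Penalty, months 1–2: 2 × 0.75% × €618,880.00 = €9,283.20
Penalty, months 3–17: 15 × 1.75% × €618,880.00 = €162,456.00
Interest: €618,880.00 × ((1 + 0.005)^17 − 1) = €618,880.00 × 0.0884865… = €54,762.5295…
Penalties + interest = €171,739.2000 + €54,762.5295… = €226,501.73

€226,501.73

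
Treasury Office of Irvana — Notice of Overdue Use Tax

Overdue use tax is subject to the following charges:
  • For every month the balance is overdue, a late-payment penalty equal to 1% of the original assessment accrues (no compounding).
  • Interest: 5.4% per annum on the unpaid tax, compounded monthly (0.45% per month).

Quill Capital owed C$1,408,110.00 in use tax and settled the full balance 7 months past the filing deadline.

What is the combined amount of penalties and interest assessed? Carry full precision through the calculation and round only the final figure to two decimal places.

C$143,526.48

Late-payment penalty = 1% × C$1,408,110.00 × 7 mo = C$98,567.70
Interest: C$1,408,110.00 × ((1 + 0.0045)^7 − 1) = C$1,408,110.00 × 0.0319285… = C$44,958.7750…
Penalties + interest = C$98,567.7000 + C$44,958.7750… = C$143,526.48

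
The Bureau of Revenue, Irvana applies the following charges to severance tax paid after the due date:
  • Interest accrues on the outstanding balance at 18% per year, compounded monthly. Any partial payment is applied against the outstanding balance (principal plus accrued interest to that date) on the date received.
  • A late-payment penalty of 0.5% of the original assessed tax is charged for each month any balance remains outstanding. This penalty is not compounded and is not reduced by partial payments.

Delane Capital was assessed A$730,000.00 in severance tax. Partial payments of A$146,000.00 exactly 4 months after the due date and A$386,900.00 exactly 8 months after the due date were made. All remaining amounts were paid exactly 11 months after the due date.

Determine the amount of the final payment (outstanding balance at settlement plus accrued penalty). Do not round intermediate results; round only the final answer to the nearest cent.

Monthly rate = 18% ÷ 12 = 1.5%
Balance at month 4: A$730,000.0000 × (1 + 0.015)^4 = A$774,795.3920…
After A$146,000.00 payment: A$774,795.3920… − A$146,000.00 = A$628,795.3920…
Balance at month 8: A$628,795.3920… × (1 + 0.015)^4 = A$667,380.5098…
After A$386,900.00 payment: A$667,380.5098… − A$386,900.00 = A$280,480.5098…
Balance at month 11: A$280,480.5098… × (1 + 0.015)^3 = A$293,292.4037…
Penalty: 11 × 0.5% × A$730,000.00 = A$40,150.00
Final settlement = outstanding balance + penalty = A$293,292.4037… + A$40,150.00 = A$333,442.40

A$333,442.40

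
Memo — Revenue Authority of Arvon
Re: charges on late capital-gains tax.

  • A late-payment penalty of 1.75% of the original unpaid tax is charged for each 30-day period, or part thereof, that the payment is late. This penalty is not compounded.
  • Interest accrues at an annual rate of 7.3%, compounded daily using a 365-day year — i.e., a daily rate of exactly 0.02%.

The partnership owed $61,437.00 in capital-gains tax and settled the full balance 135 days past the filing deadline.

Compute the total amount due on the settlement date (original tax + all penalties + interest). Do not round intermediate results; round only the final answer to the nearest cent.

$68,493.96

Penalty periods: ⌈135/30⌉ = 5; penalty = 5 × 1.75% × $61,437.00 = $5,375.74…
Interest: $61,437.00 × ((1 + 0.0002)^135 − 1) = $61,437.00 × 0.02736503… = $1,681.2253…
Total = $61,437.00 + $5,375.7375 + $1,681.2253… = $68,493.96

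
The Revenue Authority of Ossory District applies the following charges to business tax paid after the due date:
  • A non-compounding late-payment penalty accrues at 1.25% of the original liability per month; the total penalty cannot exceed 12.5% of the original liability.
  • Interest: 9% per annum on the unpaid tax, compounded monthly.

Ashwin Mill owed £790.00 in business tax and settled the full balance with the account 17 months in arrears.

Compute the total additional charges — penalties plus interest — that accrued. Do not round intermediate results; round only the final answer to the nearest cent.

Penalty (uncapped): 17 × 1.25% × £790.00 = £167.88…; cap = 12.5% × £790.00 = £98.75 → penalty = £98.75
Interest (9%/yr ÷ 12 = 0.75%/month): £790.00 × ((1 + 0.0075)^17 − 1) = £107.0012…
Penalties + interest = £98.7500 + £107.0012… = £205.75

£205.75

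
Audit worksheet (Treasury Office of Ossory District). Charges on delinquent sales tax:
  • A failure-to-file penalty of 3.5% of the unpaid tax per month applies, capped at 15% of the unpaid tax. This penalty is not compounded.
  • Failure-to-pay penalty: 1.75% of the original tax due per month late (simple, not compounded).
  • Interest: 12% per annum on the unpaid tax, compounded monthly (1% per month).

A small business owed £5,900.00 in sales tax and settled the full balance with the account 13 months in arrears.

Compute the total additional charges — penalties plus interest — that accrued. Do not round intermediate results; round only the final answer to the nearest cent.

£3,042.00

Failure-to-file: 13 × 3.5% × £5,900.00 = £2,684.50, capped at 15% × £5,900.00 = £885.00
Failure-to-pay penalty: 13 × 1.75% × £5,900.00 = £1,342.25
Interest: £5,900.00 × ((1 + 0.01)^13 − 1) = £5,900.00 × 0.1380933… = £814.7504…
Penalties + interest = £2,227.2500 + £814.7504… = £3,042.00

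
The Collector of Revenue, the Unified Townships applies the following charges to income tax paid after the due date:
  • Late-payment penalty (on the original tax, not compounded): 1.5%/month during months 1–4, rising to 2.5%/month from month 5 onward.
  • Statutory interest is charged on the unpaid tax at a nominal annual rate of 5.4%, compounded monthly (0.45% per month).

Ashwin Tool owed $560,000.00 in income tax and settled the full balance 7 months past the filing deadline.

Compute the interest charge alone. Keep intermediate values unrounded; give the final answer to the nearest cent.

$17,879.93

Interest: $560,000.00 × ((1 + 0.0045)^7 − 1) = $560,000.00 × 0.0319285… = $17,879.9341…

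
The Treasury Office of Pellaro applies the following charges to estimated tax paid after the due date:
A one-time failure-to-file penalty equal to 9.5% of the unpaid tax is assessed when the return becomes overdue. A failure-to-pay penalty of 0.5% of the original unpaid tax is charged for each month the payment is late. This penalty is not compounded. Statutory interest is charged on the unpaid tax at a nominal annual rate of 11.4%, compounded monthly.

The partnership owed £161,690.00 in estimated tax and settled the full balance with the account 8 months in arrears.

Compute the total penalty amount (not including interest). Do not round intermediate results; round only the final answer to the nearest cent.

Failure-to-file penalty: 9.5% × £161,690.00 = £15,360.55
Failure-to-pay penalty = 0.5% × £161,690.00 × 8 mo = £6,467.60
Total penalty = £15,360.55 + £6,467.60 = £21,828.15

£21,828.15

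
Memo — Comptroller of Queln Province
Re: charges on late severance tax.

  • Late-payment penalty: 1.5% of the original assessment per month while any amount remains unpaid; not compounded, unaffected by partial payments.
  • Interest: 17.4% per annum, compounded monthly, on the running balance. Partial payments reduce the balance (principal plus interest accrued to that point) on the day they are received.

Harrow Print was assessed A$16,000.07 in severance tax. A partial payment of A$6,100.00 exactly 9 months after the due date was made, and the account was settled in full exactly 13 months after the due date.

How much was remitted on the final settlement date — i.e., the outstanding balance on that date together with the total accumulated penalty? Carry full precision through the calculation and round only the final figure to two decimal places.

Monthly rate = 17.4% ÷ 12 = 1.45%
Balance at month 9: A$16,000.0700 × (1 + 0.0145)^9 = A$18,213.3715…
After A$6,100.00 payment: A$18,213.3715… − A$6,100.00 = A$12,113.3715…
Balance at month 13: A$12,113.3715… × (1 + 0.0145)^4 = A$12,831.3763…
Penalty: 13 × 1.5% × A$16,000.07 = A$3,120.01…
Final settlement = outstanding balance + penalty = A$12,831.3763… + A$3,120.01… = A$15,951.39

A$15,951.39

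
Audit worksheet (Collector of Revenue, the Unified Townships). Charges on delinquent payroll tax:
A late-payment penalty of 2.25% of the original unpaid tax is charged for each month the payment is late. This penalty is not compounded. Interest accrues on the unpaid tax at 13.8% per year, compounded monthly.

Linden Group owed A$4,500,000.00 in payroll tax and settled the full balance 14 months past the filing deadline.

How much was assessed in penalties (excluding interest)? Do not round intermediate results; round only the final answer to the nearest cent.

A$1,417,500.00

Late-payment penalty: 14 × 2.25% × A$4,500,000.00 = A$1,417,500.00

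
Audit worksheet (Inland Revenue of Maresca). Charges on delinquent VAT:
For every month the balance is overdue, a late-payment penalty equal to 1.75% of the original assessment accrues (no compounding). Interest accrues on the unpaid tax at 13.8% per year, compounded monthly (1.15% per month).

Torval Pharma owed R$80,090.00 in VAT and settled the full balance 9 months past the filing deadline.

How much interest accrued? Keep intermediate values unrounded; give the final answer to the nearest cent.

Interest: R$80,090.00 × ((1 + 0.0115)^9 − 1) = R$80,090.00 × 0.1083910… = R$8,681.0338…

R$8,681.03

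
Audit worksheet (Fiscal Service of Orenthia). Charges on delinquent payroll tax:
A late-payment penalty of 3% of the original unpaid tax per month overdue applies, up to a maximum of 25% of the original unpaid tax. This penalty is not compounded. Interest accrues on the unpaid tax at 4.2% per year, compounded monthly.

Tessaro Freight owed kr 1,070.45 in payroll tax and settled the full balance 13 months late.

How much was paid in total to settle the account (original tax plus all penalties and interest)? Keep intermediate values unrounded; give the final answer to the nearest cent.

Penalty (uncapped): 13 × 3% × kr 1,070.45 = kr 417.48…; cap = 25% × kr 1,070.45 = kr 267.61… → penalty = kr 267.61…
Interest (4.2%/yr ÷ 12 = 0.35%/month): kr 1,070.45 × ((1 + 0.0035)^13 − 1) = kr 49.7415…
Total = kr 1,070.45 + kr 267.6125 + kr 49.7415… = kr 1,387.80

kr 1,387.80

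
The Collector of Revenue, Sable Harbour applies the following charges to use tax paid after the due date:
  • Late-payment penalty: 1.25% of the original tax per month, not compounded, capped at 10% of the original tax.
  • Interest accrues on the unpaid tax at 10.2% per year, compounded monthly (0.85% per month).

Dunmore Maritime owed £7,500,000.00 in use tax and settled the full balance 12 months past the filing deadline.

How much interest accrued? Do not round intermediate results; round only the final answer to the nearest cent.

Interest: £7,500,000.00 × ((1 + 0.0085)^12 − 1) = £7,500,000.00 × 0.1069062… = £801,796.7019…

£801,796.70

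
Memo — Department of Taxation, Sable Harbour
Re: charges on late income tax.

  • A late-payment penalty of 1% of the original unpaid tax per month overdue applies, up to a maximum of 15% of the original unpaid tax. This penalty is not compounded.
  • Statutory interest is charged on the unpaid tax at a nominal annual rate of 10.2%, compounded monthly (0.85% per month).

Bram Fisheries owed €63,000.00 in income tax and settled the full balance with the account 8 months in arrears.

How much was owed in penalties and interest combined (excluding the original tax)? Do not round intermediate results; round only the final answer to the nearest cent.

€9,453.64

Penalty: 8 × 1% × €63,000.00 = €5,040.00 (below the 15% cap of €9,450.00)
Interest: €63,000.00 × ((1 + 0.0085)^8 − 1) = €63,000.00 × 0.0700578… = €4,413.6388…
Penalties + interest = €5,040.0000 + €4,413.6388… = €9,453.64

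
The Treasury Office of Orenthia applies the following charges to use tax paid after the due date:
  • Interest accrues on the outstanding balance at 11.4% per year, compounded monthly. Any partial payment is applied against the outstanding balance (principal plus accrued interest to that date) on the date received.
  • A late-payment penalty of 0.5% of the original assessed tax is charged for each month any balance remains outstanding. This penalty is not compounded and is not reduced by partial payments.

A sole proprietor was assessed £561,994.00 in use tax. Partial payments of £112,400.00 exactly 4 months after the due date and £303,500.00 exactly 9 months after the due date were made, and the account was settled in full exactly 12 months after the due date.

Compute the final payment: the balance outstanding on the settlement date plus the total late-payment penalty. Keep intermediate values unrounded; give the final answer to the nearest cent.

£229,772.70

Monthly rate = 11.4% ÷ 12 = 0.95%
Balance at month 4: £561,994.0000 × (1 + 0.0095)^4 = £583,656.0237…
After £112,400.00 payment: £583,656.0237… − £112,400.00 = £471,256.0237…
Balance at month 9: £471,256.0237… × (1 + 0.0095)^5 = £494,070.0530…
After £303,500.00 payment: £494,070.0530… − £303,500.00 = £190,570.0530…
Balance at month 12: £190,570.0530… × (1 + 0.0095)^3 = £196,053.0598…
Penalty: 12 × 0.5% × £561,994.00 = £33,719.64
Final settlement = outstanding balance + penalty = £196,053.0598… + £33,719.64 = £229,772.70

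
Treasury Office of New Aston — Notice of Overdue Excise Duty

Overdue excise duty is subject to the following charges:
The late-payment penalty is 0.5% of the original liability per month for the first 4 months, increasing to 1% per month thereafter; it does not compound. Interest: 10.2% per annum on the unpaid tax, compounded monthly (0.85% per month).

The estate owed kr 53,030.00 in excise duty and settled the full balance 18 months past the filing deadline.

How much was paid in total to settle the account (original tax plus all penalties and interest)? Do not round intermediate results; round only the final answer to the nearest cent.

kr 70,242.04

Penalty, months 1–4: 4 × 0.5% × kr 53,030.00 = kr 1,060.60
Penalty, months 5–18: 14 × 1% × kr 53,030.00 = kr 7,424.20
Interest: kr 53,030.00 × ((1 + 0.0085)^18 − 1) = kr 53,030.00 × 0.1645717… = kr 8,727.2392…
Total = kr 53,030.00 + kr 8,484.8000 + kr 8,727.2392… = kr 70,242.04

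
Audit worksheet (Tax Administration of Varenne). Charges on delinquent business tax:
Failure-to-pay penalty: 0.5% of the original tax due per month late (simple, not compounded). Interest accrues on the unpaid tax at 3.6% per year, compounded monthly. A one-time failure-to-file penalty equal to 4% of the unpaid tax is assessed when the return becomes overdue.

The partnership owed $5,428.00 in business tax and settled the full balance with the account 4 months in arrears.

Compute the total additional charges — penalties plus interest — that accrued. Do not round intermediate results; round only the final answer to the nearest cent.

Failure-to-file penalty: 4% × $5,428.00 = $217.12
Failure-to-pay penalty = 0.5% × $5,428.00 × 4 mo = $108.56
Interest (3.6%/yr ÷ 12 = 0.3%/month): $5,428.00 × ((1 + 0.003)^4 − 1) = $65.4297…
Penalties + interest = $325.6800 + $65.4297… = $391.11

$391.11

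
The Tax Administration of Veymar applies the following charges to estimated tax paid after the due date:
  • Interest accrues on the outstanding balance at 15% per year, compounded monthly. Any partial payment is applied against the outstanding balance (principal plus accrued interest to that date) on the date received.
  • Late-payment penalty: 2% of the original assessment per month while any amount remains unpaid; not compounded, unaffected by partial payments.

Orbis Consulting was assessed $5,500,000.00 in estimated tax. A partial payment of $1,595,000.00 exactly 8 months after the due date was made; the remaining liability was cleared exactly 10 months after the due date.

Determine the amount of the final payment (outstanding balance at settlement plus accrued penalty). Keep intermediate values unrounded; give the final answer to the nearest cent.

$5,692,365.34

Monthly rate = 15% ÷ 12 = 1.25%
Balance at month 8: $5,500,000.0000 × (1 + 0.0125)^8 = $6,074,673.5565…
After $1,595,000.00 payment: $6,074,673.5565… − $1,595,000.00 = $4,479,673.5565…
Balance at month 10: $4,479,673.5565… × (1 + 0.0125)^2 = $4,592,365.3444…
Penalty: 10 × 2% × $5,500,000.00 = $1,100,000.00
Final settlement = outstanding balance + penalty = $4,592,365.3444… + $1,100,000.00 = $5,692,365.34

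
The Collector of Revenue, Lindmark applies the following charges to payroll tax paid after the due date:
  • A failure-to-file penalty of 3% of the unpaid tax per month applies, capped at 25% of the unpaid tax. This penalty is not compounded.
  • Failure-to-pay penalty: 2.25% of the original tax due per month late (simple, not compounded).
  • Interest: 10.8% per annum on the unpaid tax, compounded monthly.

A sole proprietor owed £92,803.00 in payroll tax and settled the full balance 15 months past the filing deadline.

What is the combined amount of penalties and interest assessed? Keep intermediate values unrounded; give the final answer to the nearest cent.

Failure-to-file: 15 × 3% × £92,803.00 = £41,761.35, capped at 25% × £92,803.00 = £23,200.75
Failure-to-pay penalty: 15 × 2.25% × £92,803.00 = £31,321.01…
Interest (10.8%/yr ÷ 12 = 0.9%/month): £92,803.00 × ((1 + 0.009)^15 − 1) = £13,349.3246…
Penalties + interest = £54,521.7625 + £13,349.3246… = £67,871.09

£67,871.09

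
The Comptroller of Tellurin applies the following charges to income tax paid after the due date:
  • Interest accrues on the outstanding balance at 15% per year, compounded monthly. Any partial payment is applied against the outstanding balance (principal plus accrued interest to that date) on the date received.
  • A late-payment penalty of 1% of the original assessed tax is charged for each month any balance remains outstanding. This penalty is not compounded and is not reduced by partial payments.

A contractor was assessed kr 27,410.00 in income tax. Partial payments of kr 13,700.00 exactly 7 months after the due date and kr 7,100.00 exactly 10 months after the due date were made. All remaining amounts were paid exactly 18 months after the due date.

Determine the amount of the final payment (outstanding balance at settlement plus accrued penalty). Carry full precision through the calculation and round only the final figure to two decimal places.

Monthly rate = 15% ÷ 12 = 1.25%
Balance at month 7: kr 27,410.0000 × (1 + 0.0125)^7 = kr 29,900.2114…
After kr 13,700.00 payment: kr 29,900.2114… − kr 13,700.00 = kr 16,200.2114…
Balance at month 10: kr 16,200.2114… × (1 + 0.0125)^3 = kr 16,815.3448…
After kr 7,100.00 payment: kr 16,815.3448… − kr 7,100.00 = kr 9,715.3448…
Balance at month 18: kr 9,715.3448… × (1 + 0.0125)^8 = kr 10,730.4633…
Penalty: 18 × 1% × kr 27,410.00 = kr 4,933.80
Final settlement = outstanding balance + penalty = kr 10,730.4633… + kr 4,933.80 = kr 15,664.26

kr 15,664.26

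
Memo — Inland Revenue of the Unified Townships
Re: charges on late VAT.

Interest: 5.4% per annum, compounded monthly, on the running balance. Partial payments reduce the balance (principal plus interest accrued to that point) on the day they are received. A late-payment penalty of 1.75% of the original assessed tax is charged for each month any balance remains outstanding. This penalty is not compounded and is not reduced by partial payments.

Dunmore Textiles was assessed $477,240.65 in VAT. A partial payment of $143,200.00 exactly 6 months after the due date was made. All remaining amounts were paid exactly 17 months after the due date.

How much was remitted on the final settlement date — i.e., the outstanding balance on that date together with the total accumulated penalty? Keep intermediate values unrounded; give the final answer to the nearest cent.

Monthly rate = 5.4% ÷ 12 = 0.45%
Balance at month 6: $477,240.6500 × (1 + 0.0045)^6 = $490,271.9821…
After $143,200.00 payment: $490,271.9821… − $143,200.00 = $347,071.9821…
Balance at month 17: $347,071.9821… × (1 + 0.0045)^11 = $364,643.8624…
Penalty: 17 × 1.75% × $477,240.65 = $141,979.09…
Final settlement = outstanding balance + penalty = $364,643.8624… + $141,979.09… = $506,622.96

$506,622.96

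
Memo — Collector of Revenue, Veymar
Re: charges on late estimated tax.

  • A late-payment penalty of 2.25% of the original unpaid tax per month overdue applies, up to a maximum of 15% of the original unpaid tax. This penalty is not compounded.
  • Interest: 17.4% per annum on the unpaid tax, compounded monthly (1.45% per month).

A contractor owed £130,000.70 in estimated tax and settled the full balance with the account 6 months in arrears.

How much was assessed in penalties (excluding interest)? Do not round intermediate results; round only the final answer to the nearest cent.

£17,550.09

Penalty: 6 × 2.25% × £130,000.70 = £17,550.09… (below the 15% cap of £19,500.11…)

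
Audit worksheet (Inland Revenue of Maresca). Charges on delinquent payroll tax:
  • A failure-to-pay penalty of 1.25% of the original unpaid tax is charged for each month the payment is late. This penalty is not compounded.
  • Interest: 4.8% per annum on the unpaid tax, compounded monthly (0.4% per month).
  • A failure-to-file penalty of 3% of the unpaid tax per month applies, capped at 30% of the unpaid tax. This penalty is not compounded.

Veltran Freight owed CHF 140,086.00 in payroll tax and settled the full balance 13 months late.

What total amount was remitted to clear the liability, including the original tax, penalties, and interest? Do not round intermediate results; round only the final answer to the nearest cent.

CHF 212,337.66

Failure-to-file: 13 × 3% × CHF 140,086.00 = CHF 54,633.54, capped at 30% × CHF 140,086.00 = CHF 42,025.80
Failure-to-pay penalty = 1.25% × CHF 140,086.00 × 13 mo = CHF 22,763.98…
Interest: CHF 140,086.00 × ((1 + 0.004)^13 − 1) = CHF 140,086.00 × 0.0532665… = CHF 7,461.8893…
Total = CHF 140,086.00 + CHF 64,789.7750 + CHF 7,461.8893… = CHF 212,337.66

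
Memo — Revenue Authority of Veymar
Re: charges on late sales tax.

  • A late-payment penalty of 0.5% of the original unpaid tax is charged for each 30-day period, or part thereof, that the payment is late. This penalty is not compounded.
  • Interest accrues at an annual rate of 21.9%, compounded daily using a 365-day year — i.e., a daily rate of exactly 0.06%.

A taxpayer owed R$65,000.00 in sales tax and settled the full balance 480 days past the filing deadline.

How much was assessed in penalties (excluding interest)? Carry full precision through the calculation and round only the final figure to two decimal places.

Penalty periods: ⌈480/30⌉ = 16; penalty = 16 × 0.5% × R$65,000.00 = R$5,200.00

R$5,200.00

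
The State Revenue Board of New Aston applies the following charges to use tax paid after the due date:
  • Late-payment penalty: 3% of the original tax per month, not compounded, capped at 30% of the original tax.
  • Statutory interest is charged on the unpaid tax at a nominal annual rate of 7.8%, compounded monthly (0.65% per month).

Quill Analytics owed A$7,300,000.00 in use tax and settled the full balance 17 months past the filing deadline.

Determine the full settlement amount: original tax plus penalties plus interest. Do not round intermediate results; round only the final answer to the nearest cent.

Penalty (uncapped): 17 × 3% × A$7,300,000.00 = A$3,723,000.00; cap = 30% × A$7,300,000.00 = A$2,190,000.00 → penalty = A$2,190,000.00
Interest: A$7,300,000.00 × ((1 + 0.0065)^17 − 1) = A$7,300,000.00 × 0.1164371… = A$849,990.5832…
Total = A$7,300,000.00 + A$2,190,000.0000 + A$849,990.5832… = A$10,339,990.58

A$10,339,990.58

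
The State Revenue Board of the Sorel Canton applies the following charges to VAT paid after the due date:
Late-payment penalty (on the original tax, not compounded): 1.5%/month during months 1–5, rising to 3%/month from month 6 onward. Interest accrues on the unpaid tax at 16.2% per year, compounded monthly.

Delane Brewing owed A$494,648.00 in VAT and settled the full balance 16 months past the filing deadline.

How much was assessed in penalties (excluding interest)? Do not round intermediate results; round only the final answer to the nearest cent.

Penalty, months 1–5: 5 × 1.5% × A$494,648.00 = A$37,098.60
Penalty, months 6–16: 11 × 3% × A$494,648.00 = A$163,233.84
Total penalty = A$37,098.60 + A$163,233.84 = A$200,332.44

A$200,332.44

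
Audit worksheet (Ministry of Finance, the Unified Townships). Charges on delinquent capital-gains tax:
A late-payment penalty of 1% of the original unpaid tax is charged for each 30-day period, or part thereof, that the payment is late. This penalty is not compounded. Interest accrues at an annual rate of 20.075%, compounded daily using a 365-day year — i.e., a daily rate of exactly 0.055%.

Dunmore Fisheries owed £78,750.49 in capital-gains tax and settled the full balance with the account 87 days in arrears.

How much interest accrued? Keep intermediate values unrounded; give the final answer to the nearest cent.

Interest: £78,750.49 × ((1 + 0.00055)^87 − 1) = £78,750.49 × 0.04899949… = £3,858.7341…

£3,858.73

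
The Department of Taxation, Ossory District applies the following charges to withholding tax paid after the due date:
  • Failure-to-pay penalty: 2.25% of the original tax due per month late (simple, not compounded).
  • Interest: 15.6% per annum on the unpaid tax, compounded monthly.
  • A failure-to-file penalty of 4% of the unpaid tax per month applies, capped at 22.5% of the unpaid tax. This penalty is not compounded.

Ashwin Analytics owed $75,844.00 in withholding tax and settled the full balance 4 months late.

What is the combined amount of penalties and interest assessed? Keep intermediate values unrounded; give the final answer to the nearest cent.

$22,982.46

Failure-to-file: 4 × 4% × $75,844.00 = $12,135.04 (under the 22.5% cap)
Failure-to-pay penalty = 2.25% × $75,844.00 × 4 mo = $6,825.96
Interest (15.6%/yr ÷ 12 = 1.3%/month): $75,844.00 × ((1 + 0.013)^4 − 1) = $4,021.4625…
Penalties + interest = $18,961.0000 + $4,021.4625… = $22,982.46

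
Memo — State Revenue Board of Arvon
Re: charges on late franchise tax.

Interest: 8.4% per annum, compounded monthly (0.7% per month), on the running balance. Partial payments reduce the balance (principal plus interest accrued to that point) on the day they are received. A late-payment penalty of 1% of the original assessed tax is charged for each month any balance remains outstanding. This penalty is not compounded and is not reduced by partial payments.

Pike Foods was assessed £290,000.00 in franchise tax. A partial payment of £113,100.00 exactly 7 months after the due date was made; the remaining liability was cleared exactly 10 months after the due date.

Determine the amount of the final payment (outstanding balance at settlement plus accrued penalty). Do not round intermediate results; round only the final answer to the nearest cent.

Balance at month 7: £290,000.0000 × (1 + 0.007)^7 = £304,511.9159…
After £113,100.00 payment: £304,511.9159… − £113,100.00 = £191,411.9159…
Balance at month 10: £191,411.9159… × (1 + 0.007)^3 = £195,459.7694…
Penalty: 10 × 1% × £290,000.00 = £29,000.00
Final settlement = outstanding balance + penalty = £195,459.7694… + £29,000.00 = £224,459.77

£224,459.77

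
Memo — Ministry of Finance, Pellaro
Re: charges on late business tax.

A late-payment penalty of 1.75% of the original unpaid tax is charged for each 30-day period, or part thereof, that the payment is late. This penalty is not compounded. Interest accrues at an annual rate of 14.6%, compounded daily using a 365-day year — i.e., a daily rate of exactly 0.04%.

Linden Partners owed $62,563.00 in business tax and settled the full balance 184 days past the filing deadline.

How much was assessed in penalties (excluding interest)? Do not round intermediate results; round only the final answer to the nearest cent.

$7,663.97

Penalty periods: ⌈184/30⌉ = 7; penalty = 7 × 1.75% × $62,563.00 = $7,663.97…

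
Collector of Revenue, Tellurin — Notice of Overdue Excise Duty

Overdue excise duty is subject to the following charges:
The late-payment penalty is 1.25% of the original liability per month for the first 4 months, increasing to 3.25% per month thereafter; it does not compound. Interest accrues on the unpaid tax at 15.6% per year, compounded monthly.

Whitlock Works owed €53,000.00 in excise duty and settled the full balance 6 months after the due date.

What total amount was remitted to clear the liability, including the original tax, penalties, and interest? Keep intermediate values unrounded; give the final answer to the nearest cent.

€63,365.71

Penalty, months 1–4: 4 × 1.25% × €53,000.00 = €2,650.00
Penalty, months 5–6: 2 × 3.25% × €53,000.00 = €3,445.00
Interest (15.6%/yr ÷ 12 = 1.3%/month): €53,000.00 × ((1 + 0.013)^6 − 1) = €4,270.7066…
Total = €53,000.00 + €6,095.0000 + €4,270.7066… = €63,365.71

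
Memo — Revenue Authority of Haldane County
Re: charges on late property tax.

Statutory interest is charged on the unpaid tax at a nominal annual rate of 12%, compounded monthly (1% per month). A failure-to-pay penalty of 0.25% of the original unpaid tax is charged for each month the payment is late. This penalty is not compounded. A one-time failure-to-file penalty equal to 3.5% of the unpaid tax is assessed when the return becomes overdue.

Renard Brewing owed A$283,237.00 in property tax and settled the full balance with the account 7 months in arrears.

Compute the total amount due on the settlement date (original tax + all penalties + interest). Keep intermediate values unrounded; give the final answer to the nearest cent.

A$318,538.34

Failure-to-file penalty: 3.5% × A$283,237.00 = A$9,913.30…
Failure-to-pay penalty: 7 × 0.25% × A$283,237.00 = A$4,956.65…
Interest: A$283,237.00 × ((1 + 0.01)^7 − 1) = A$283,237.00 × 0.0721354… = A$20,431.4007…
Total = A$283,237.00 + A$14,869.9425 + A$20,431.4007… = A$318,538.34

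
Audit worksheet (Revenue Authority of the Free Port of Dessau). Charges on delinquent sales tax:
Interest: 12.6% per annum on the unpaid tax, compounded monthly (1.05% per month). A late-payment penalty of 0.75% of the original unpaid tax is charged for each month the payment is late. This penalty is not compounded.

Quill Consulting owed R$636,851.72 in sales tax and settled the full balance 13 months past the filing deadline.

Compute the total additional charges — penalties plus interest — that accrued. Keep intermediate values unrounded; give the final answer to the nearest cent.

R$154,716.40

Late-payment penalty = 0.75% × R$636,851.72 × 13 mo = R$62,093.04…
Interest: R$636,851.72 × ((1 + 0.0105)^13 − 1) = R$636,851.72 × 0.1454394… = R$92,623.3564…
Penalties + interest = R$62,093.0427 + R$92,623.3564… = R$154,716.40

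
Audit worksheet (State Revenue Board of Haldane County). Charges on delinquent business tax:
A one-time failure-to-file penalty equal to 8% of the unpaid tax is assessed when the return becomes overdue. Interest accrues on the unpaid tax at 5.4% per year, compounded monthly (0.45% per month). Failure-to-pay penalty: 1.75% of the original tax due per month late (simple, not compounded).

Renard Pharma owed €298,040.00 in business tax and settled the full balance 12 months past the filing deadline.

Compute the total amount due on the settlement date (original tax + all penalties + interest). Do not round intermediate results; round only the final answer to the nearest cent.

€400,970.13

Failure-to-file penalty: 8% × €298,040.00 = €23,843.20
Failure-to-pay penalty: 12 × 1.75% × €298,040.00 = €62,588.40
Interest: €298,040.00 × ((1 + 0.0045)^12 − 1) = €298,040.00 × 0.0553568… = €16,498.5264…
Total = €298,040.00 + €86,431.6000 + €16,498.5264… = €400,970.13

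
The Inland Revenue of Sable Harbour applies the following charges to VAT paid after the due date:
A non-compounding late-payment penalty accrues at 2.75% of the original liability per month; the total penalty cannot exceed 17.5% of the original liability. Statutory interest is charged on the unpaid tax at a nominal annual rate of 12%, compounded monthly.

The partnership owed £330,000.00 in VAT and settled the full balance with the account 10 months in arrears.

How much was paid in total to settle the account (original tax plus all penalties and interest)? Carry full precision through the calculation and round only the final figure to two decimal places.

Penalty (uncapped): 10 × 2.75% × £330,000.00 = £90,750.00; cap = 17.5% × £330,000.00 = £57,750.00 → penalty = £57,750.00
Interest (12%/yr ÷ 12 = 1%/month): £330,000.00 × ((1 + 0.01)^10 − 1) = £34,525.3014…
Total = £330,000.00 + £57,750.0000 + £34,525.3014… = £422,275.30

£422,275.30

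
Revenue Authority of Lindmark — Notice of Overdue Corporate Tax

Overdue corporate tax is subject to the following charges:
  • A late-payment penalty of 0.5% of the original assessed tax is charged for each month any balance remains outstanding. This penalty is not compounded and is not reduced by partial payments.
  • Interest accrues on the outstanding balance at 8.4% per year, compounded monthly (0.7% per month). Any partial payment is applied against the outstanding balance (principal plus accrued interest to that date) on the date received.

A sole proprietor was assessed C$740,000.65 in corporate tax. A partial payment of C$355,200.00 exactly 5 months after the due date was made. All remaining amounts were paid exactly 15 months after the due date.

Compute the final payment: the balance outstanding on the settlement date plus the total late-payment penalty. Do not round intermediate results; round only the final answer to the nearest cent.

C$496,264.00

Balance at month 5: C$740,000.6500 × (1 + 0.007)^5 = C$766,265.8202…
After C$355,200.00 payment: C$766,265.8202… − C$355,200.00 = C$411,065.8202…
Balance at month 15: C$411,065.8202… × (1 + 0.007)^10 = C$440,763.9562…
Penalty: 15 × 0.5% × C$740,000.65 = C$55,500.05…
Final settlement = outstanding balance + penalty = C$440,763.9562… + C$55,500.05… = C$496,264.00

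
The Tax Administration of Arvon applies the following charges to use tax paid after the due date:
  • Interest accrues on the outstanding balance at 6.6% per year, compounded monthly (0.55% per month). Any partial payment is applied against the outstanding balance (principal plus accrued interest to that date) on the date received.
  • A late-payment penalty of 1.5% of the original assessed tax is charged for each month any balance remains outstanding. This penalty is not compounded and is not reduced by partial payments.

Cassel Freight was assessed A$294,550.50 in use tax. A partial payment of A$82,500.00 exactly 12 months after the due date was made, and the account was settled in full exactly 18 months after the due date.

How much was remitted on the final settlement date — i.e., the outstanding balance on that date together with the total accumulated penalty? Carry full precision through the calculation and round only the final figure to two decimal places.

A$319,383.50

Balance at month 12: A$294,550.5000 × (1 + 0.0055)^12 = A$314,589.8190…
After A$82,500.00 payment: A$314,589.8190… − A$82,500.00 = A$232,089.8190…
Balance at month 18: A$232,089.8190… × (1 + 0.0055)^6 = A$239,854.8692…
Penalty: 18 × 1.5% × A$294,550.50 = A$79,528.64…
Final settlement = outstanding balance + penalty = A$239,854.8692… + A$79,528.64… = A$319,383.50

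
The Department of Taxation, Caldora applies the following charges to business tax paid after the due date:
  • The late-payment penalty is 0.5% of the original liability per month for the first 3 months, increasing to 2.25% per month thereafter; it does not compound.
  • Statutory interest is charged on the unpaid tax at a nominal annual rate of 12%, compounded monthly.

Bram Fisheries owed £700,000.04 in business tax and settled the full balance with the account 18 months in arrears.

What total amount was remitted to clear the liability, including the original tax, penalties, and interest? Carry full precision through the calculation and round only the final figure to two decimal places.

£1,084,053.29

Penalty, months 1–3: 3 × 0.5% × £700,000.04 = £10,500.00…
Penalty, months 4–18: 15 × 2.25% × £700,000.04 = £236,250.01…
Interest (12%/yr ÷ 12 = 1%/month): £700,000.04 × ((1 + 0.01)^18 − 1) = £137,303.2408…
Total = £700,000.04 + £246,750.0141 + £137,303.2408… = £1,084,053.29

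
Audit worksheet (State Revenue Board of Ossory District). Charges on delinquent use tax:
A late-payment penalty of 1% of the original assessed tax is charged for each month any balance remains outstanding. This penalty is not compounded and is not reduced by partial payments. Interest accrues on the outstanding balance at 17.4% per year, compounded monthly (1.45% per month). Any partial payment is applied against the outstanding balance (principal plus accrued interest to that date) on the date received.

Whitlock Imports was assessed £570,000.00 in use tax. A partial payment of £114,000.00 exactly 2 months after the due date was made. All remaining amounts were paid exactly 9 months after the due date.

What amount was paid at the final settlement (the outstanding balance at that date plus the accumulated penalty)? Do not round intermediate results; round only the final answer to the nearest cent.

Balance at month 2: £570,000.0000 × (1 + 0.0145)^2 = £586,649.8425
After £114,000.00 payment: £586,649.8425 − £114,000.00 = £472,649.8425
Balance at month 9: £472,649.8425 × (1 + 0.0145)^7 = £522,761.8390…
Penalty: 9 × 1% × £570,000.00 = £51,300.00
Final settlement = outstanding balance + penalty = £522,761.8390… + £51,300.00 = £574,061.84

£574,061.84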